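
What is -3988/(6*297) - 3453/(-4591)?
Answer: -6077831/4090581 ≈ -1.4858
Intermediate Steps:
-3988/(6*297) - 3453/(-4591) = -3988/1782 - 3453*(-1/4591) = -3988*1/1782 + 3453/4591 = -1994/891 + 3453/4591 = -6077831/4090581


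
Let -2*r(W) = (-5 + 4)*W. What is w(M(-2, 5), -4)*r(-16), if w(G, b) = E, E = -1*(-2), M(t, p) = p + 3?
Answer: -16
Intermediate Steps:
r(W) = W/2 (r(W) = -(-5 + 4)*W/2 = -(-1)*W/2 = W/2)
M(t, p) = 3 + p
E = 2
w(G, b) = 2
w(M(-2, 5), -4)*r(-16) = 2*((1/2)*(-16)) = 2*(-8) = -16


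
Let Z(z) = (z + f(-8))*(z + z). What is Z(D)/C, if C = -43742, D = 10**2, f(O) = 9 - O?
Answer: -11700/21871 ≈ -0.53496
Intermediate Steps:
D = 100
Z(z) = 2*z*(17 + z) (Z(z) = (z + (9 - 1*(-8)))*(z + z) = (z + (9 + 8))*(2*z) = (z + 17)*(2*z) = (17 + z)*(2*z) = 2*z*(17 + z))
Z(D)/C = (2*100*(17 + 100))/(-43742) = (2*100*117)*(-1/43742) = 23400*(-1/43742) = -11700/21871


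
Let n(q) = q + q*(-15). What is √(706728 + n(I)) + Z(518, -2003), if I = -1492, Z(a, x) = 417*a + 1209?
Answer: 217215 + 8*√11369 ≈ 2.1807e+5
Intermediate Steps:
Z(a, x) = 1209 + 417*a
n(q) = -14*q (n(q) = q - 15*q = -14*q)
√(706728 + n(I)) + Z(518, -2003) = √(706728 - 14*(-1492)) + (1209 + 417*518) = √(706728 + 20888) + (1209 + 216006) = √727616 + 217215 = 8*√11369 + 217215 = 217215 + 8*√11369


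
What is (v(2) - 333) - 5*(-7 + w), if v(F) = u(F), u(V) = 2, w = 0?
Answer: -296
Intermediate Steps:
v(F) = 2
(v(2) - 333) - 5*(-7 + w) = (2 - 333) - 5*(-7 + 0) = -331 - 5*(-7) = -331 + 35 = -296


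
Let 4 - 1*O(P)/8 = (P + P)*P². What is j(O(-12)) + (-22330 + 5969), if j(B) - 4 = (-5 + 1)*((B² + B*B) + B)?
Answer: -6129586277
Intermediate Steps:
O(P) = 32 - 16*P³ (O(P) = 32 - 8*(P + P)*P² = 32 - 8*2*P*P² = 32 - 16*P³)
j(B) = 4 - 8*B² - 4*B (j(B) = 4 + (-5 + 1)*((B² + B*B) + B) = 4 - 4*((B² + B²) + B) = 4 - 4*(2*B² + B) = 4 - 4*(B + 2*B²) = 4 + (-8*B² - 4*B) = 4 - 8*B² - 4*B)
j(O(-12)) + (-22330 + 5969) = (4 - 8*(32 - 16*(-12)³)² - 4*(32 - 16*(-12)³)) + (-22330 + 5969) = (4 - 8*(32 - 16*(-1728))² - 4*(32 - 16*(-1728))) - 16361 = (4 - 8*(32 + 27648)² - 4*(32 + 27648)) - 16361 = (4 - 8*27680² - 4*27680) - 16361 = (4 - 8*766182400 - 110720) - 16361 = (4 - 6129459200 - 110720) - 16361 = -6129569916 - 16361 = -6129586277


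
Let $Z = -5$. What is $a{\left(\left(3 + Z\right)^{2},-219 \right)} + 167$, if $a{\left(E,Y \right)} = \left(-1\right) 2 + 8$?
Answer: $173$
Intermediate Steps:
$a{\left(E,Y \right)} = 6$ ($a{\left(E,Y \right)} = -2 + 8 = 6$)
$a{\left(\left(3 + Z\right)^{2},-219 \right)} + 167 = 6 + 167 = 173$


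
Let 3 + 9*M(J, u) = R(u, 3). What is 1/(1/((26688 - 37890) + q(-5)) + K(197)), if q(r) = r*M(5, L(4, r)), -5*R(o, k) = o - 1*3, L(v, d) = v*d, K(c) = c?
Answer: 100826/19862713 ≈ 0.0050761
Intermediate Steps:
L(v, d) = d*v
R(o, k) = 3/5 - o/5 (R(o, k) = -(o - 1*3)/5 = -(o - 3)/5 = -(-3 + o)/5 = 3/5 - o/5)
M(J, u) = -4/15 - u/45 (M(J, u) = -1/3 + (3/5 - u/5)/9 = -1/3 + (1/15 - u/45) = -4/15 - u/45)
q(r) = r*(-4/15 - 4*r/45) (q(r) = r*(-4/15 - r*4/45) = r*(-4/15 - 4*r/45))
1/(1/((26688 - 37890) + q(-5)) + K(197)) = 1/(1/((26688 - 37890) - 4/45*(-5)*(3 - 5)) + 197) = 1/(1/(-11202 - 4/45*(-5)*(-2)) + 197) = 1/(1/(-11202 - 8/9) + 197) = 1/(1/(-100826/9) + 197) = 1/(-9/100826 + 197) = 1/(19862713/100826) = 100826/19862713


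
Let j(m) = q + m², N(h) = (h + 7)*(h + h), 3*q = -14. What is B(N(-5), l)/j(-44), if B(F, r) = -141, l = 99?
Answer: -423/5794 ≈ -0.073007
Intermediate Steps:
q = -14/3 (q = (⅓)*(-14) = -14/3 ≈ -4.6667)
N(h) = 2*h*(7 + h) (N(h) = (7 + h)*(2*h) = 2*h*(7 + h))
j(m) = -14/3 + m²
B(N(-5), l)/j(-44) = -141/(-14/3 + (-44)²) = -141/(-14/3 + 1936) = -141/5794/3 = -141*3/5794 = -423/5794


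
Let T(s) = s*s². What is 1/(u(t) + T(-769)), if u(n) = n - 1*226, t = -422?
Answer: -1/454757257 ≈ -2.1990e-9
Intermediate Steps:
T(s) = s³
u(n) = -226 + n (u(n) = n - 226 = -226 + n)
1/(u(t) + T(-769)) = 1/((-226 - 422) + (-769)³) = 1/(-648 - 454756609) = 1/(-454757257) = -1/454757257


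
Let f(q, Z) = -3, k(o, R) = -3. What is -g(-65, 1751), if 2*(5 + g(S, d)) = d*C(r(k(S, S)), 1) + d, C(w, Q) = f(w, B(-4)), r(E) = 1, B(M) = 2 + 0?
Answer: 1756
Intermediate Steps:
B(M) = 2
C(w, Q) = -3
g(S, d) = -5 - d (g(S, d) = -5 + (d*(-3) + d)/2 = -5 + (-3*d + d)/2 = -5 + (-2*d)/2 = -5 - d)
-g(-65, 1751) = -(-5 - 1*1751) = -(-5 - 1751) = -1*(-1756) = 1756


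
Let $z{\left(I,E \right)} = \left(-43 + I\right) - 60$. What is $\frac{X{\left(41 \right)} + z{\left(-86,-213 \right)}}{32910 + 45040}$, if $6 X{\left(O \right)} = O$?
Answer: $- \frac{1093}{467700} \approx -0.002337$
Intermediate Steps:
$X{\left(O \right)} = \frac{O}{6}$
$z{\left(I,E \right)} = -103 + I$
$\frac{X{\left(41 \right)} + z{\left(-86,-213 \right)}}{32910 + 45040} = \frac{\frac{1}{6} \cdot 41 - 189}{32910 + 45040} = \frac{\frac{41}{6} - 189}{77950} = \left(- \frac{1093}{6}\right) \frac{1}{77950} = - \frac{1093}{467700}$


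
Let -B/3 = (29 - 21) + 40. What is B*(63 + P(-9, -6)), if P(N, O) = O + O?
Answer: -7344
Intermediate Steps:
P(N, O) = 2*O
B = -144 (B = -3*((29 - 21) + 40) = -3*(8 + 40) = -3*48 = -144)
B*(63 + P(-9, -6)) = -144*(63 + 2*(-6)) = -144*(63 - 12) = -144*51 = -7344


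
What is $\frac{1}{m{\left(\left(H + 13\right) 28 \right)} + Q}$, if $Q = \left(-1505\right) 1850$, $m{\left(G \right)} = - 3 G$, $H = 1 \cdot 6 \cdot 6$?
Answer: $- \frac{1}{2788366} \approx -3.5863 \cdot 10^{-7}$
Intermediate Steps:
$H = 36$ ($H = 6 \cdot 6 = 36$)
$Q = -2784250$
$\frac{1}{m{\left(\left(H + 13\right) 28 \right)} + Q} = \frac{1}{- 3 \left(36 + 13\right) 28 - 2784250} = \frac{1}{- 3 \cdot 49 \cdot 28 - 2784250} = \frac{1}{\left(-3\right) 1372 - 2784250} = \frac{1}{-4116 - 2784250} = \frac{1}{-2788366} = - \frac{1}{2788366}$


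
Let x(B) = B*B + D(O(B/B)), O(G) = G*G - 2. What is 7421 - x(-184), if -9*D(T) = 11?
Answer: -237904/9 ≈ -26434.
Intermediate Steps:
O(G) = -2 + G² (O(G) = G² - 2 = -2 + G²)
D(T) = -11/9 (D(T) = -⅑*11 = -11/9)
x(B) = -11/9 + B² (x(B) = B*B - 11/9 = B² - 11/9 = -11/9 + B²)
7421 - x(-184) = 7421 - (-11/9 + (-184)²) = 7421 - (-11/9 + 33856) = 7421 - 1*304693/9 = 7421 - 304693/9 = -237904/9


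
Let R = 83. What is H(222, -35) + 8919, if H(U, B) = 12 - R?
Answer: 8848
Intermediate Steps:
H(U, B) = -71 (H(U, B) = 12 - 1*83 = 12 - 83 = -71)
H(222, -35) + 8919 = -71 + 8919 = 8848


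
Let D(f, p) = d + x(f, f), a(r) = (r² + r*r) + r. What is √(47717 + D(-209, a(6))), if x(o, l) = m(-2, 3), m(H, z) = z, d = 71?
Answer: √47791 ≈ 218.61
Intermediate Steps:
x(o, l) = 3
a(r) = r + 2*r² (a(r) = (r² + r²) + r = 2*r² + r = r + 2*r²)
D(f, p) = 74 (D(f, p) = 71 + 3 = 74)
√(47717 + D(-209, a(6))) = √(47717 + 74) = √47791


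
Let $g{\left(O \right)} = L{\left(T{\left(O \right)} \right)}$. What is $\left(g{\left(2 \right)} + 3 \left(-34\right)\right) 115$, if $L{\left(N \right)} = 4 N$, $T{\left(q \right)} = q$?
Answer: $-10810$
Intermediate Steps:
$g{\left(O \right)} = 4 O$
$\left(g{\left(2 \right)} + 3 \left(-34\right)\right) 115 = \left(4 \cdot 2 + 3 \left(-34\right)\right) 115 = \left(8 - 102\right) 115 = \left(-94\right) 115 = -10810$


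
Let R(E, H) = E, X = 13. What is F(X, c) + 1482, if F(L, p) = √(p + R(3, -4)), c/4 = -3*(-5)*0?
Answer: 1482 + √3 ≈ 1483.7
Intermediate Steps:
c = 0 (c = 4*(-3*(-5)*0) = 4*(15*0) = 4*0 = 0)
F(L, p) = √(3 + p) (F(L, p) = √(p + 3) = √(3 + p))
F(X, c) + 1482 = √(3 + 0) + 1482 = √3 + 1482 = 1482 + √3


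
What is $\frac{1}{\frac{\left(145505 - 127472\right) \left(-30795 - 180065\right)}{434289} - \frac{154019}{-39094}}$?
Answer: $- \frac{5659364722}{49528545756743} \approx -0.00011426$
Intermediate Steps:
$\frac{1}{\frac{\left(145505 - 127472\right) \left(-30795 - 180065\right)}{434289} - \frac{154019}{-39094}} = \frac{1}{18033 \left(-210860\right) \frac{1}{434289} - - \frac{154019}{39094}} = \frac{1}{\left(-3802438380\right) \frac{1}{434289} + \frac{154019}{39094}} = \frac{1}{- \frac{1267479460}{144763} + \frac{154019}{39094}} = \frac{1}{- \frac{49528545756743}{5659364722}} = - \frac{5659364722}{49528545756743}$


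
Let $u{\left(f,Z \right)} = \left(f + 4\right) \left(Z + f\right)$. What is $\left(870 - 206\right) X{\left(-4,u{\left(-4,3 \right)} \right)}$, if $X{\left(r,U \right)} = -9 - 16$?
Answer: $-16600$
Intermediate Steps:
$u{\left(f,Z \right)} = \left(4 + f\right) \left(Z + f\right)$
$X{\left(r,U \right)} = -25$
$\left(870 - 206\right) X{\left(-4,u{\left(-4,3 \right)} \right)} = \left(870 - 206\right) \left(-25\right) = 664 \left(-25\right) = -16600$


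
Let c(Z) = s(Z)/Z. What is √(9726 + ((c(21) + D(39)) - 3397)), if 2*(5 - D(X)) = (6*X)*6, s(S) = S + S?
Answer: 3*√626 ≈ 75.060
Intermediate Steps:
s(S) = 2*S
c(Z) = 2 (c(Z) = (2*Z)/Z = 2)
D(X) = 5 - 18*X (D(X) = 5 - 6*X*6/2 = 5 - 18*X)
√(9726 + ((c(21) + D(39)) - 3397)) = √(9726 + ((2 + (5 - 18*39)) - 3397)) = √(9726 + ((2 + (5 - 702)) - 3397)) = √(9726 + ((2 - 697) - 3397)) = √(9726 + (-695 - 3397)) = √(9726 - 4092) = √5634 = 3*√626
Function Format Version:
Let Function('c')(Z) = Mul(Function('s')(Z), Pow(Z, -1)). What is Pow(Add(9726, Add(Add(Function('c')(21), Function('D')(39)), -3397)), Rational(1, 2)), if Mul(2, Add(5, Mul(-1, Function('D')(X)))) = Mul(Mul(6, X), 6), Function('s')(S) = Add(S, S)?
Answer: Mul(3, Pow(626, Rational(1, 2))) ≈ 75.060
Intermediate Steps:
Function('s')(S) = Mul(2, S)
Function('c')(Z) = 2 (Function('c')(Z) = Mul(Mul(2, Z), Pow(Z, -1)) = 2)
Function('D')(X) = Add(5, Mul(-18, X)) (Function('D')(X) = Add(5, Mul(Rational(-1, 2), Mul(Mul(6, X), 6))) = Add(5, Mul(Rational(-1, 2), Mul(36, X))) = Add(5, Mul(-18, X)))
Pow(Add(9726, Add(Add(Function('c')(21), Function('D')(39)), -3397)), Rational(1, 2)) = Pow(Add(9726, Add(Add(2, Add(5, Mul(-18, 39))), -3397)), Rational(1, 2)) = Pow(Add(9726, Add(Add(2, Add(5, -702)), -3397)), Rational(1, 2)) = Pow(Add(9726, Add(Add(2, -697), -3397)), Rational(1, 2)) = Pow(Add(9726, Add(-695, -3397)), Rational(1, 2)) = Pow(Add(9726, -4092), Rational(1, 2)) = Pow(5634, Rational(1, 2)) = Mul(3, Pow(626, Rational(1, 2)))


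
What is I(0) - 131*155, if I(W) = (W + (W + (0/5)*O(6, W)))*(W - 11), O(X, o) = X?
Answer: -20305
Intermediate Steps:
I(W) = 2*W*(-11 + W) (I(W) = (W + (W + (0/5)*6))*(W - 11) = (W + (W + (0*(1/5))*6))*(-11 + W) = (W + (W + 0*6))*(-11 + W) = (W + (W + 0))*(-11 + W) = (W + W)*(-11 + W) = (2*W)*(-11 + W) = 2*W*(-11 + W))
I(0) - 131*155 = 2*0*(-11 + 0) - 131*155 = 2*0*(-11) - 20305 = 0 - 20305 = -20305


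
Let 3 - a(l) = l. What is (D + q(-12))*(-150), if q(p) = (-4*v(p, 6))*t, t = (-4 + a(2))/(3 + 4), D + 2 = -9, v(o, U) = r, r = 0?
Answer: 1650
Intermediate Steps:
v(o, U) = 0
D = -11 (D = -2 - 9 = -11)
a(l) = 3 - l
t = -3/7 (t = (-4 + (3 - 1*2))/(3 + 4) = (-4 + (3 - 2))/7 = (-4 + 1)*(1/7) = -3*1/7 = -3/7 ≈ -0.42857)
q(p) = 0 (q(p) = -4*0*(-3/7) = 0*(-3/7) = 0)
(D + q(-12))*(-150) = (-11 + 0)*(-150) = -11*(-150) = 1650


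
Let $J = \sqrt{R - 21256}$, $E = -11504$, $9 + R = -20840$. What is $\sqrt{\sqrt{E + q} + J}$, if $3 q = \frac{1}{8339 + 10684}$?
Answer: $\frac{\sqrt{19023} \sqrt{i} \sqrt{5 \sqrt{166520183011} + 19023 \sqrt{42105}}}{19023} \approx 12.499 + 12.499 i$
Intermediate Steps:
$R = -20849$ ($R = -9 - 20840 = -20849$)
$q = \frac{1}{57069}$ ($q = \frac{1}{3 \left(8339 + 10684\right)} = \frac{1}{3 \cdot 19023} = \frac{1}{3} \cdot \frac{1}{19023} = \frac{1}{57069} \approx 1.7523 \cdot 10^{-5}$)
$J = i \sqrt{42105}$ ($J = \sqrt{-20849 - 21256} = \sqrt{-42105} = i \sqrt{42105} \approx 205.2 i$)
$\sqrt{\sqrt{E + q} + J} = \sqrt{\sqrt{-11504 + \frac{1}{57069}} + i \sqrt{42105}} = \sqrt{\sqrt{- \frac{656521775}{57069}} + i \sqrt{42105}} = \sqrt{\frac{5 i \sqrt{166520183011}}{19023} + i \sqrt{42105}} = \sqrt{i \sqrt{42105} + \frac{5 i \sqrt{166520183011}}{19023}}$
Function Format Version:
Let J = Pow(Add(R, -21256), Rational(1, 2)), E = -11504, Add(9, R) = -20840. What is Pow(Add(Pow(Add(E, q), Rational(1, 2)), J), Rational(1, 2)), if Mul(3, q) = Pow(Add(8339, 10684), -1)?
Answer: Mul(Rational(1, 19023), Pow(19023, Rational(1, 2)), Pow(I, Rational(1, 2)), Pow(Add(Mul(5, Pow(166520183011, Rational(1, 2))), Mul(19023, Pow(42105, Rational(1, 2)))), Rational(1, 2))) ≈ Add(12.499, Mul(12.499, I))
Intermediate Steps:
R = -20849 (R = Add(-9, -20840) = -20849)
q = Rational(1, 57069) (q = Mul(Rational(1, 3), Pow(Add(8339, 10684), -1)) = Mul(Rational(1, 3), Pow(19023, -1)) = Mul(Rational(1, 3), Rational(1, 19023)) = Rational(1, 57069) ≈ 1.7523e-5)
J = Mul(I, Pow(42105, Rational(1, 2))) (J = Pow(Add(-20849, -21256), Rational(1, 2)) = Pow(-42105, Rational(1, 2)) = Mul(I, Pow(42105, Rational(1, 2))) ≈ Mul(205.20, I))
Pow(Add(Pow(Add(E, q), Rational(1, 2)), J), Rational(1, 2)) = Pow(Add(Pow(Add(-11504, Rational(1, 57069)), Rational(1, 2)), Mul(I, Pow(42105, Rational(1, 2)))), Rational(1, 2)) = Pow(Add(Pow(Rational(-656521775, 57069), Rational(1, 2)), Mul(I, Pow(42105, Rational(1, 2)))), Rational(1, 2)) = Pow(Add(Mul(Rational(5, 19023), I, Pow(166520183011, Rational(1, 2))), Mul(I, Pow(42105, Rational(1, 2)))), Rational(1, 2)) = Pow(Add(Mul(I, Pow(42105, Rational(1, 2))), Mul(Rational(5, 19023), I, Pow(166520183011, Rational(1, 2)))), Rational(1, 2))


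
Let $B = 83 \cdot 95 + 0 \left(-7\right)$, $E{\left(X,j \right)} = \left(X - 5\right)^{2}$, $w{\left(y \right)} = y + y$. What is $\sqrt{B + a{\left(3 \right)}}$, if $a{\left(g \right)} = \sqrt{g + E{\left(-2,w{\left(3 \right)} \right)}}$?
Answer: $\sqrt{7885 + 2 \sqrt{13}} \approx 88.838$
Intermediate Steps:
$w{\left(y \right)} = 2 y$
$E{\left(X,j \right)} = \left(-5 + X\right)^{2}$
$a{\left(g \right)} = \sqrt{49 + g}$ ($a{\left(g \right)} = \sqrt{g + \left(-5 - 2\right)^{2}} = \sqrt{g + \left(-7\right)^{2}} = \sqrt{g + 49} = \sqrt{49 + g}$)
$B = 7885$ ($B = 7885 + 0 = 7885$)
$\sqrt{B + a{\left(3 \right)}} = \sqrt{7885 + \sqrt{49 + 3}} = \sqrt{7885 + \sqrt{52}} = \sqrt{7885 + 2 \sqrt{13}}$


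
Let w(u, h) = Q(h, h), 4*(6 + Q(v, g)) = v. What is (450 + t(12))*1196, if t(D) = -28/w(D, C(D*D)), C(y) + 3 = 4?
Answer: 544024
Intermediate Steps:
Q(v, g) = -6 + v/4
C(y) = 1 (C(y) = -3 + 4 = 1)
w(u, h) = -6 + h/4
t(D) = 112/23 (t(D) = -28/(-6 + (1/4)*1) = -28/(-6 + 1/4) = -28/(-23/4) = -28*(-4/23) = 112/23)
(450 + t(12))*1196 = (450 + 112/23)*1196 = (10462/23)*1196 = 544024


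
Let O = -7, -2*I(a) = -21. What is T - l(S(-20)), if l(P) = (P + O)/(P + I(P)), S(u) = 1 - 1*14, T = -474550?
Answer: -474558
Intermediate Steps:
I(a) = 21/2 (I(a) = -½*(-21) = 21/2)
S(u) = -13 (S(u) = 1 - 14 = -13)
l(P) = (-7 + P)/(21/2 + P) (l(P) = (P - 7)/(P + 21/2) = (-7 + P)/(21/2 + P))
T - l(S(-20)) = -474550 - 2*(-7 - 13)/(21 + 2*(-13)) = -474550 - 2*(-20)/(21 - 26) = -474550 - 2*(-20)/(-5) = -474550 - 2*(-1)*(-20)/5 = -474550 - 1*8 = -474550 - 8 = -474558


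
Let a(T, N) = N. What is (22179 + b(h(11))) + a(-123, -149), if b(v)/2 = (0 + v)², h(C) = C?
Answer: 22272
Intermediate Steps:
b(v) = 2*v² (b(v) = 2*(0 + v)² = 2*v²)
(22179 + b(h(11))) + a(-123, -149) = (22179 + 2*11²) - 149 = (22179 + 2*121) - 149 = (22179 + 242) - 149 = 22421 - 149 = 22272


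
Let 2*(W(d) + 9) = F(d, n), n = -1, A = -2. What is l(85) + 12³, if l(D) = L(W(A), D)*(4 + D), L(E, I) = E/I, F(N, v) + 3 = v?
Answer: 145901/85 ≈ 1716.5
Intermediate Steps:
F(N, v) = -3 + v
W(d) = -11 (W(d) = -9 + (-3 - 1)/2 = -9 + (½)*(-4) = -9 - 2 = -11)
l(D) = -11*(4 + D)/D (l(D) = (-11/D)*(4 + D) = -11*(4 + D)/D)
l(85) + 12³ = (-11 - 44/85) + 12³ = (-11 - 44*1/85) + 1728 = (-11 - 44/85) + 1728 = -979/85 + 1728 = 145901/85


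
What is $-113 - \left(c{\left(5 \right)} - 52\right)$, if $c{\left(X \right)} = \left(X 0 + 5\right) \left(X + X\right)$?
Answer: $-111$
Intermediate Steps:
$c{\left(X \right)} = 10 X$ ($c{\left(X \right)} = \left(0 + 5\right) 2 X = 5 \cdot 2 X = 10 X$)
$-113 - \left(c{\left(5 \right)} - 52\right) = -113 - \left(10 \cdot 5 - 52\right) = -113 - \left(50 - 52\right) = -113 - -2 = -113 + 2 = -111$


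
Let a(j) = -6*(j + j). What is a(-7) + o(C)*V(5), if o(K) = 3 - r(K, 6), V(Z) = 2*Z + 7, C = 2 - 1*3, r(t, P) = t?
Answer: 152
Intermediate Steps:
a(j) = -12*j
C = -1 (C = 2 - 3 = -1)
V(Z) = 7 + 2*Z
o(K) = 3 - K
a(-7) + o(C)*V(5) = -12*(-7) + (3 - 1*(-1))*(7 + 2*5) = 84 + (3 + 1)*(7 + 10) = 84 + 4*17 = 84 + 68 = 152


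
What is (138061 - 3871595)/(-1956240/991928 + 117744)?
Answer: -231462307097/7299475887 ≈ -31.709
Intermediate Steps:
(138061 - 3871595)/(-1956240/991928 + 117744) = -3733534/(-1956240*1/991928 + 117744) = -3733534/(-244530/123991 + 117744) = -3733534/14598951774/123991 = -3733534*123991/14598951774 = -231462307097/7299475887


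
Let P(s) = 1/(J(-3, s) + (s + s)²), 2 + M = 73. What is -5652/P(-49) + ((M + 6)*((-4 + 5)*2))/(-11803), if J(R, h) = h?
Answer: -57947214794/1073 ≈ -5.4005e+7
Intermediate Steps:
M = 71 (M = -2 + 73 = 71)
P(s) = 1/(s + 4*s²) (P(s) = 1/(s + (s + s)²) = 1/(s + (2*s)²) = 1/(s + 4*s²))
-5652/P(-49) + ((M + 6)*((-4 + 5)*2))/(-11803) = -5652/(1/((-49)*(1 + 4*(-49)))) + ((71 + 6)*((-4 + 5)*2))/(-11803) = -5652/((-1/(49*(1 - 196)))) + (77*(1*2))*(-1/11803) = -5652/((-1/49/(-195))) + (77*2)*(-1/11803) = -5652/((-1/49*(-1/195))) + 154*(-1/11803) = -5652/1/9555 - 14/1073 = -5652*9555 - 14/1073 = -54004860 - 14/1073 = -57947214794/1073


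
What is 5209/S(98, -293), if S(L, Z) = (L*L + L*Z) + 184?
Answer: -5209/18926 ≈ -0.27523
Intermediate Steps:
S(L, Z) = 184 + L² + L*Z (S(L, Z) = (L² + L*Z) + 184 = 184 + L² + L*Z)
5209/S(98, -293) = 5209/(184 + 98² + 98*(-293)) = 5209/(184 + 9604 - 28714) = 5209/(-18926) = 5209*(-1/18926) = -5209/18926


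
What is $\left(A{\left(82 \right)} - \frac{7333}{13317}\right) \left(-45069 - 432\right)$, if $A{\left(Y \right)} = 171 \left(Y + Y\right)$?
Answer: $- \frac{5664186145705}{4439} \approx -1.276 \cdot 10^{9}$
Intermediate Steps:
$A{\left(Y \right)} = 342 Y$ ($A{\left(Y \right)} = 171 \cdot 2 Y = 342 Y$)
$\left(A{\left(82 \right)} - \frac{7333}{13317}\right) \left(-45069 - 432\right) = \left(342 \cdot 82 - \frac{7333}{13317}\right) \left(-45069 - 432\right) = \left(28044 - \frac{7333}{13317}\right) \left(-45501\right) = \frac{373454615}{13317} \left(-45501\right) = - \frac{5664186145705}{4439}$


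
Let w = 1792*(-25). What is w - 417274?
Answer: -462074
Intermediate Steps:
w = -44800
w - 417274 = -44800 - 417274 = -462074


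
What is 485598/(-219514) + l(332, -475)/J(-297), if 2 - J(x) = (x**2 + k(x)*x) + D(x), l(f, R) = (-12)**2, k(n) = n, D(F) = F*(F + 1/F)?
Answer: -32133366591/14522277941 ≈ -2.2127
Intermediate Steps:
l(f, R) = 144
J(x) = 1 - 3*x**2 (J(x) = 2 - ((x**2 + x*x) + (1 + x**2)) = 2 - ((x**2 + x**2) + (1 + x**2)) = 2 - (2*x**2 + (1 + x**2)) = 2 - (1 + 3*x**2) = 2 + (-1 - 3*x**2) = 1 - 3*x**2)
485598/(-219514) + l(332, -475)/J(-297) = 485598/(-219514) + 144/(1 - 3*(-297)**2) = 485598*(-1/219514) + 144/(1 - 3*88209) = -242799/109757 + 144/(1 - 264627) = -242799/109757 + 144/(-264626) = -242799/109757 + 144*(-1/264626) = -242799/109757 - 72/132313 = -32133366591/14522277941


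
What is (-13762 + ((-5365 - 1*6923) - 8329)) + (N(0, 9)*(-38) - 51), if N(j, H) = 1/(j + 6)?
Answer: -103309/3 ≈ -34436.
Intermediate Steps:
N(j, H) = 1/(6 + j)
(-13762 + ((-5365 - 1*6923) - 8329)) + (N(0, 9)*(-38) - 51) = (-13762 + ((-5365 - 1*6923) - 8329)) + (-38/(6 + 0) - 51) = (-13762 + ((-5365 - 6923) - 8329)) + (-38/6 - 51) = (-13762 + (-12288 - 8329)) + ((⅙)*(-38) - 51) = (-13762 - 20617) + (-19/3 - 51) = -34379 - 172/3 = -103309/3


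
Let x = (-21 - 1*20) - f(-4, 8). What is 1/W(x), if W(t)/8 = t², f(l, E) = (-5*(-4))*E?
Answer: 1/323208 ≈ 3.0940e-6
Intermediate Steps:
f(l, E) = 20*E
x = -201 (x = (-21 - 1*20) - 20*8 = (-21 - 20) - 1*160 = -41 - 160 = -201)
W(t) = 8*t²
1/W(x) = 1/(8*(-201)²) = 1/(8*40401) = 1/323208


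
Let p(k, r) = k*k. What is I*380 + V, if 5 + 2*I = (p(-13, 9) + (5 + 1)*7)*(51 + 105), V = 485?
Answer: 6253575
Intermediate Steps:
p(k, r) = k²
I = 32911/2 (I = -5/2 + (((-13)² + (5 + 1)*7)*(51 + 105))/2 = -5/2 + ((169 + 6*7)*156)/2 = -5/2 + ((169 + 42)*156)/2 = -5/2 + (211*156)/2 = -5/2 + (½)*32916 = -5/2 + 16458 = 32911/2 ≈ 16456.)
I*380 + V = (32911/2)*380 + 485 = 6253090 + 485 = 6253575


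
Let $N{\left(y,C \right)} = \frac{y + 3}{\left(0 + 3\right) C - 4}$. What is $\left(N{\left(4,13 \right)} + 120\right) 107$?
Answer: $\frac{64307}{5} \approx 12861.0$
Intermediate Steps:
$N{\left(y,C \right)} = \frac{3 + y}{-4 + 3 C}$ ($N{\left(y,C \right)} = \frac{3 + y}{3 C - 4} = \frac{3 + y}{-4 + 3 C}$)
$\left(N{\left(4,13 \right)} + 120\right) 107 = \left(\frac{3 + 4}{-4 + 3 \cdot 13} + 120\right) 107 = \left(\frac{1}{-4 + 39} \cdot 7 + 120\right) 107 = \left(\frac{1}{35} \cdot 7 + 120\right) 107 = \left(\frac{1}{5} + 120\right) 107 = \frac{601}{5} \cdot 107 = \frac{64307}{5}$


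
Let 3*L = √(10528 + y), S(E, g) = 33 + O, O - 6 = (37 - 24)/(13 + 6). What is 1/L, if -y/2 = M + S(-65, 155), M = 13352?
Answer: -3*I*√1467047/154426 ≈ -0.02353*I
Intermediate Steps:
O = 127/19 (O = 6 + (37 - 24)/(13 + 6) = 6 + 13/19 = 127/19 ≈ 6.6842)
S(E, g) = 754/19 (S(E, g) = 33 + 127/19 = 754/19)
y = -508884/19 (y = -2*(13352 + 754/19) = -2*254442/19 = -508884/19 ≈ -26783.)
L = 2*I*√1467047/57 (L = √(10528 - 508884/19)/3 = √(-308852/19)/3 = (2*I*√1467047/19)/3 = 2*I*√1467047/57 ≈ 42.499*I)
1/L = 1/(2*I*√1467047/57) = -3*I*√1467047/154426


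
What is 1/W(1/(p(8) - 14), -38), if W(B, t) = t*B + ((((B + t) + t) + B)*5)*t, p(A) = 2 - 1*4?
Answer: 8/115729 ≈ 6.9127e-5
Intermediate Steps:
p(A) = -2 (p(A) = 2 - 4 = -2)
W(B, t) = B*t + t*(10*B + 10*t) (W(B, t) = B*t + (((B + 2*t) + B)*5)*t = B*t + ((2*B + 2*t)*5)*t = B*t + (10*B + 10*t)*t = B*t + t*(10*B + 10*t))
1/W(1/(p(8) - 14), -38) = 1/(-38*(10*(-38) + 11/(-2 - 14))) = 1/(-38*(-380 + 11/(-16))) = 1/(-38*(-380 + 11*(-1/16))) = 1/(-38*(-380 - 11/16)) = 1/(-38*(-6091/16)) = 1/(115729/8) = 8/115729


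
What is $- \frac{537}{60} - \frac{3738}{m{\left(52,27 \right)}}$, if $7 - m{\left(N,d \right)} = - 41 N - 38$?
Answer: $- \frac{66349}{6220} \approx -10.667$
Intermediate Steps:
$m{\left(N,d \right)} = 45 + 41 N$ ($m{\left(N,d \right)} = 7 - \left(- 41 N - 38\right) = 7 - \left(-38 - 41 N\right) = 7 + \left(38 + 41 N\right) = 45 + 41 N$)
$- \frac{537}{60} - \frac{3738}{m{\left(52,27 \right)}} = - \frac{537}{60} - \frac{3738}{45 + 41 \cdot 52} = \left(-537\right) \frac{1}{60} - \frac{3738}{45 + 2132} = - \frac{179}{20} - \frac{3738}{2177} = - \frac{179}{20} - \frac{534}{311} = - \frac{66349}{6220}$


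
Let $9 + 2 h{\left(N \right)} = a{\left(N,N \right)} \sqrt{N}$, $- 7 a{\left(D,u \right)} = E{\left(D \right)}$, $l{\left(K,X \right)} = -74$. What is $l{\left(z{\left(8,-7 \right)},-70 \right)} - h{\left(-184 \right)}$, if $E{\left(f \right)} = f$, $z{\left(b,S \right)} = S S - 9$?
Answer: $- \frac{139}{2} - \frac{184 i \sqrt{46}}{7} \approx -69.5 - 178.28 i$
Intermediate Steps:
$z{\left(b,S \right)} = -9 + S^{2}$ ($z{\left(b,S \right)} = S^{2} - 9 = -9 + S^{2}$)
$a{\left(D,u \right)} = - \frac{D}{7}$
$h{\left(N \right)} = - \frac{9}{2} - \frac{N^{\frac{3}{2}}}{14}$ ($h{\left(N \right)} = - \frac{9}{2} + \frac{- \frac{N}{7} \sqrt{N}}{2} = - \frac{9}{2} + \frac{\left(- \frac{1}{7}\right) N^{\frac{3}{2}}}{2} = - \frac{9}{2} - \frac{N^{\frac{3}{2}}}{14}$)
$l{\left(z{\left(8,-7 \right)},-70 \right)} - h{\left(-184 \right)} = -74 - \left(- \frac{9}{2} - \frac{\left(-184\right)^{\frac{3}{2}}}{14}\right) = -74 - \left(- \frac{9}{2} - \frac{\left(-368\right) i \sqrt{46}}{14}\right) = -74 - \left(- \frac{9}{2} + \frac{184 i \sqrt{46}}{7}\right) = -74 + \left(\frac{9}{2} - \frac{184 i \sqrt{46}}{7}\right) = - \frac{139}{2} - \frac{184 i \sqrt{46}}{7}$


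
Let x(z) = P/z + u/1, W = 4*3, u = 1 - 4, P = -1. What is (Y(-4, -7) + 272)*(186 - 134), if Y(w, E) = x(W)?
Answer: 41951/3 ≈ 13984.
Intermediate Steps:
u = -3
W = 12
x(z) = -3 - 1/z (x(z) = -1/z - 3/1 = -1/z - 3*1 = -1/z - 3 = -3 - 1/z)
Y(w, E) = -37/12 (Y(w, E) = -3 - 1/12 = -37/12)
(Y(-4, -7) + 272)*(186 - 134) = (-37/12 + 272)*(186 - 134) = (3227/12)*52 = 41951/3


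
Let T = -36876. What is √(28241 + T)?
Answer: I*√8635 ≈ 92.925*I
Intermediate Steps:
√(28241 + T) = √(28241 - 36876) = √(-8635) = I*√8635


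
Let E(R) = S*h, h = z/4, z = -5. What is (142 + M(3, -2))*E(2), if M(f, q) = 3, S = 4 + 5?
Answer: -6525/4 ≈ -1631.3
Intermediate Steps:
S = 9
h = -5/4 ≈ -1.2500
E(R) = -45/4 (E(R) = 9*(-5/4) = -45/4)
(142 + M(3, -2))*E(2) = (142 + 3)*(-45/4) = 145*(-45/4) = -6525/4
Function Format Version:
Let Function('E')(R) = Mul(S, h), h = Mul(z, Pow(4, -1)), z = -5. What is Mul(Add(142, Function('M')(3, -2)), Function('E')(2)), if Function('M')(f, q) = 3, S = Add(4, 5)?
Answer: Rational(-6525, 4) ≈ -1631.3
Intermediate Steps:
S = 9
h = Rational(-5, 4) (h = Mul(-5, Pow(4, -1)) = Mul(-5, Rational(1, 4)) = Rational(-5, 4) ≈ -1.2500)
Function('E')(R) = Rational(-45, 4) (Function('E')(R) = Mul(9, Rational(-5, 4)) = Rational(-45, 4))
Mul(Add(142, Function('M')(3, -2)), Function('E')(2)) = Mul(Add(142, 3), Rational(-45, 4)) = Mul(145, Rational(-45, 4)) = Rational(-6525, 4)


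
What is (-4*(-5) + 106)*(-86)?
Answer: -10836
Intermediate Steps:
(-4*(-5) + 106)*(-86) = (20 + 106)*(-86) = 126*(-86) = -10836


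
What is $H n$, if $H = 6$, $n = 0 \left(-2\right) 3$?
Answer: $0$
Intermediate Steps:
$n = 0$ ($n = 0 \cdot 3 = 0$)
$H n = 6 \cdot 0 = 0$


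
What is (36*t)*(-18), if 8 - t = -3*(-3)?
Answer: 648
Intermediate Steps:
t = -1 (t = 8 - (-3)*(-3) = 8 - 1*9 = 8 - 9 = -1)
(36*t)*(-18) = (36*(-1))*(-18) = -36*(-18) = 648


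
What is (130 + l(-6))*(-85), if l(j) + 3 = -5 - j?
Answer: -10880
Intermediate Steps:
l(j) = -8 - j (l(j) = -3 + (-5 - j) = -8 - j)
(130 + l(-6))*(-85) = (130 + (-8 - 1*(-6)))*(-85) = (130 + (-8 + 6))*(-85) = (130 - 2)*(-85) = 128*(-85) = -10880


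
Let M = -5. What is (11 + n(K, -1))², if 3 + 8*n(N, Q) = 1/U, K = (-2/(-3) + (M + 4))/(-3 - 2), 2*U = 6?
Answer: 1024/9 ≈ 113.78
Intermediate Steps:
U = 3 (U = (½)*6 = 3)
K = 1/15 (K = (-2/(-3) + (-5 + 4))/(-3 - 2) = (-2*(-⅓) - 1)/(-5) = (⅔ - 1)*(-⅕) = -⅓*(-⅕) = 1/15 ≈ 0.066667)
n(N, Q) = -⅓ (n(N, Q) = -3/8 + (⅛)/3 = -3/8 + (⅛)*(⅓) = -3/8 + 1/24 = -⅓)
(11 + n(K, -1))² = (11 - ⅓)² = (32/3)² = 1024/9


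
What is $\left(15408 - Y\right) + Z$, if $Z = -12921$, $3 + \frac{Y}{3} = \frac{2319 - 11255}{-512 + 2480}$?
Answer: $\frac{205789}{82} \approx 2509.6$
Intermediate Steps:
$Y = - \frac{1855}{82}$ ($Y = -9 + 3 \frac{2319 - 11255}{-512 + 2480} = -9 + 3 \left(- \frac{8936}{1968}\right) = -9 + 3 \left(\left(-8936\right) \frac{1}{1968}\right) = -9 + 3 \left(- \frac{1117}{246}\right) = -9 - \frac{1117}{82} = - \frac{1855}{82} \approx -22.622$)
$\left(15408 - Y\right) + Z = \left(15408 - - \frac{1855}{82}\right) - 12921 = \left(15408 + \frac{1855}{82}\right) - 12921 = \frac{1265311}{82} - 12921 = \frac{205789}{82}$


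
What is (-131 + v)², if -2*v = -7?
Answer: 65025/4 ≈ 16256.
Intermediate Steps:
v = 7/2 (v = -½*(-7) = 7/2 ≈ 3.5000)
(-131 + v)² = (-131 + 7/2)² = (-255/2)² = 65025/4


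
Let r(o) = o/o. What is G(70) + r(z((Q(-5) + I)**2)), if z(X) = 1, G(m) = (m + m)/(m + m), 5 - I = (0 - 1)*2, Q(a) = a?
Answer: 2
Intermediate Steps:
I = 7 (I = 5 - (0 - 1)*2 = 5 - (-1)*2 = 5 - 1*(-2) = 5 + 2 = 7)
G(m) = 1 (G(m) = (2*m)/((2*m)) = (2*m)*(1/(2*m)) = 1)
r(o) = 1
G(70) + r(z((Q(-5) + I)**2)) = 1 + 1 = 2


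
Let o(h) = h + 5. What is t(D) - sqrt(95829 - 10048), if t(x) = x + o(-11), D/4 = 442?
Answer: 1762 - sqrt(85781) ≈ 1469.1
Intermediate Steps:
D = 1768 (D = 4*442 = 1768)
o(h) = 5 + h
t(x) = -6 + x (t(x) = x + (5 - 11) = x - 6 = -6 + x)
t(D) - sqrt(95829 - 10048) = (-6 + 1768) - sqrt(95829 - 10048) = 1762 - sqrt(85781)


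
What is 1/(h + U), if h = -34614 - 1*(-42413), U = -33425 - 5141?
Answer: -1/30767 ≈ -3.2502e-5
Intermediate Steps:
U = -38566
h = 7799 (h = -34614 + 42413 = 7799)
1/(h + U) = 1/(7799 - 38566) = 1/(-30767) = -1/30767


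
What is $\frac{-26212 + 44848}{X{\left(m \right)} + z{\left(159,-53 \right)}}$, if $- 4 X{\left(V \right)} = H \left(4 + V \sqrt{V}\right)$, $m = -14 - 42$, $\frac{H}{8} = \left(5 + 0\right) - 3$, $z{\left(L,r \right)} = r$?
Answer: $- \frac{1285884}{2814617} - \frac{8348928 i \sqrt{14}}{2814617} \approx -0.45686 - 11.099 i$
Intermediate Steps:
$H = 16$ ($H = 8 \left(\left(5 + 0\right) - 3\right) = 8 \left(5 - 3\right) = 8 \cdot 2 = 16$)
$m = -56$
$X{\left(V \right)} = -16 - 4 V^{\frac{3}{2}}$ ($X{\left(V \right)} = - \frac{16 \left(4 + V \sqrt{V}\right)}{4} = - \frac{16 \left(4 + V^{\frac{3}{2}}\right)}{4} = - \frac{64 + 16 V^{\frac{3}{2}}}{4} = -16 - 4 V^{\frac{3}{2}}$)
$\frac{-26212 + 44848}{X{\left(m \right)} + z{\left(159,-53 \right)}} = \frac{-26212 + 44848}{\left(-16 - 4 \left(-56\right)^{\frac{3}{2}}\right) - 53} = \frac{18636}{\left(-16 - 4 \left(- 112 i \sqrt{14}\right)\right) - 53} = \frac{18636}{\left(-16 + 448 i \sqrt{14}\right) - 53} = \frac{18636}{-69 + 448 i \sqrt{14}}$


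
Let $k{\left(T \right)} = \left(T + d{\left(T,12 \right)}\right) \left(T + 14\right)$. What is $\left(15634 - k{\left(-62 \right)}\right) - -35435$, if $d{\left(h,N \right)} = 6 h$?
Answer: $30237$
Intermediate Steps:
$k{\left(T \right)} = 7 T \left(14 + T\right)$ ($k{\left(T \right)} = \left(T + 6 T\right) \left(T + 14\right) = 7 T \left(14 + T\right)$)
$\left(15634 - k{\left(-62 \right)}\right) - -35435 = \left(15634 - 7 \left(-62\right) \left(14 - 62\right)\right) - -35435 = \left(15634 - 7 \left(-62\right) \left(-48\right)\right) + 35435 = \left(15634 - 20832\right) + 35435 = -5198 + 35435 = 30237$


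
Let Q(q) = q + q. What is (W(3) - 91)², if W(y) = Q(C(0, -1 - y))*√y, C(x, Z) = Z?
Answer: 8473 + 1456*√3 ≈ 10995.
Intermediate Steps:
Q(q) = 2*q
W(y) = √y*(-2 - 2*y) (W(y) = (2*(-1 - y))*√y = (-2 - 2*y)*√y = √y*(-2 - 2*y))
(W(3) - 91)² = (2*√3*(-1 - 1*3) - 91)² = (2*√3*(-1 - 3) - 91)² = (2*√3*(-4) - 91)² = (-8*√3 - 91)² = (-91 - 8*√3)²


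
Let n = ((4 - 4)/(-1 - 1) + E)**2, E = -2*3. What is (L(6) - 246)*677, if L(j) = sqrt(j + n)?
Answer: -166542 + 677*sqrt(42) ≈ -1.6215e+5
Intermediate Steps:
E = -6
n = 36 (n = ((4 - 4)/(-1 - 1) - 6)**2 = (0/(-2) - 6)**2 = (0*(-1/2) - 6)**2 = (0 - 6)**2 = (-6)**2 = 36)
L(j) = sqrt(36 + j) (L(j) = sqrt(j + 36) = sqrt(36 + j))
(L(6) - 246)*677 = (sqrt(36 + 6) - 246)*677 = (sqrt(42) - 246)*677 = (-246 + sqrt(42))*677 = -166542 + 677*sqrt(42)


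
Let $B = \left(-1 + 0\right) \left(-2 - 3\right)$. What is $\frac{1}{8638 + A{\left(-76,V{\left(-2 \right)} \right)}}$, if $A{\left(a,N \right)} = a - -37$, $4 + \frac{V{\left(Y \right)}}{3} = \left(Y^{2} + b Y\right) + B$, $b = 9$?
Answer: $\frac{1}{8599} \approx 0.00011629$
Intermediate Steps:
$B = 5$ ($B = \left(-1\right) \left(-5\right) = 5$)
$V{\left(Y \right)} = 3 + 3 Y^{2} + 27 Y$ ($V{\left(Y \right)} = -12 + 3 \left(\left(Y^{2} + 9 Y\right) + 5\right) = -12 + 3 \left(5 + Y^{2} + 9 Y\right) = -12 + \left(15 + 3 Y^{2} + 27 Y\right) = 3 + 3 Y^{2} + 27 Y$)
$A{\left(a,N \right)} = 37 + a$ ($A{\left(a,N \right)} = a + 37 = 37 + a$)
$\frac{1}{8638 + A{\left(-76,V{\left(-2 \right)} \right)}} = \frac{1}{8638 + \left(37 - 76\right)} = \frac{1}{8638 - 39} = \frac{1}{8599}$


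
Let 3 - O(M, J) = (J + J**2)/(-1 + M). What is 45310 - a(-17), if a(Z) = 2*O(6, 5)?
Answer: 45316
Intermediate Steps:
O(M, J) = 3 - (J + J**2)/(-1 + M)
a(Z) = -6 (a(Z) = 2*((-3 - 1*5 - 1*5**2 + 3*6)/(-1 + 6)) = 2*((-3 - 5 - 1*25 + 18)/5) = 2*((-3 - 5 - 25 + 18)/5) = 2*((1/5)*(-15)) = 2*(-3) = -6)
45310 - a(-17) = 45310 - 1*(-6) = 45310 + 6 = 45316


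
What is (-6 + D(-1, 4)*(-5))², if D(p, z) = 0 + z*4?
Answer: 7396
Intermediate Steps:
D(p, z) = 4*z (D(p, z) = 0 + 4*z = 4*z)
(-6 + D(-1, 4)*(-5))² = (-6 + (4*4)*(-5))² = (-6 + 16*(-5))² = (-6 - 80)² = (-86)² = 7396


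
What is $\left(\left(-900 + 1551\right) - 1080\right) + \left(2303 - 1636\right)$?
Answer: $238$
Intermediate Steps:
$\left(\left(-900 + 1551\right) - 1080\right) + \left(2303 - 1636\right) = \left(651 - 1080\right) + \left(2303 - 1636\right) = -429 + 667 = 238$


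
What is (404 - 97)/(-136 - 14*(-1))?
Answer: -307/122 ≈ -2.5164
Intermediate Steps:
(404 - 97)/(-136 - 14*(-1)) = 307/(-136 + 14) = 307/(-122) = 307*(-1/122) = -307/122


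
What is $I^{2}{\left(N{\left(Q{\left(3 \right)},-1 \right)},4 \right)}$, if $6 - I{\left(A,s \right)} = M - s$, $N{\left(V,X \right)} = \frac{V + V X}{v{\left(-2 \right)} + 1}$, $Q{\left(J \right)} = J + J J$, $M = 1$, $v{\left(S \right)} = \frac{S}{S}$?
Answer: $81$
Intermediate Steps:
$v{\left(S \right)} = 1$
$Q{\left(J \right)} = J + J^{2}$
$N{\left(V,X \right)} = \frac{V}{2} + \frac{V X}{2}$ ($N{\left(V,X \right)} = \frac{V + V X}{1 + 1} = \frac{V + V X}{2} = \left(V + V X\right) \frac{1}{2} = \frac{V}{2} + \frac{V X}{2}$)
$I{\left(A,s \right)} = 5 + s$ ($I{\left(A,s \right)} = 6 - \left(1 - s\right) = 6 + \left(-1 + s\right) = 5 + s$)
$I^{2}{\left(N{\left(Q{\left(3 \right)},-1 \right)},4 \right)} = \left(5 + 4\right)^{2} = 9^{2} = 81$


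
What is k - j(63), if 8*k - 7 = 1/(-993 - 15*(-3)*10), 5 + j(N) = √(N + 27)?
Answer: 3190/543 - 3*√10 ≈ -3.6121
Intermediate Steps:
j(N) = -5 + √(27 + N) (j(N) = -5 + √(N + 27) = -5 + √(27 + N))
k = 475/543 (k = 7/8 + 1/(8*(-993 - 15*(-3)*10)) = 7/8 + 1/(8*(-993 + 45*10)) = 7/8 + 1/(8*(-993 + 450)) = 7/8 + (⅛)/(-543) = 7/8 + (⅛)*(-1/543) = 7/8 - 1/4344 = 475/543 ≈ 0.87477)
k - j(63) = 475/543 - (-5 + √(27 + 63)) = 475/543 - (-5 + √90) = 475/543 - (-5 + 3*√10) = 475/543 + (5 - 3*√10) = 3190/543 - 3*√10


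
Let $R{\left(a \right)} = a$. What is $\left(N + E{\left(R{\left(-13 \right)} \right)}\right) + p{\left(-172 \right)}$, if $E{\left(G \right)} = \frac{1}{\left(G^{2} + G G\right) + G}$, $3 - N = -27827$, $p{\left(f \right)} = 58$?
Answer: $\frac{9063601}{325} \approx 27888.0$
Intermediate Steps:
$N = 27830$ ($N = 3 - -27827 = 3 + 27827 = 27830$)
$E{\left(G \right)} = \frac{1}{G + 2 G^{2}}$ ($E{\left(G \right)} = \frac{1}{\left(G^{2} + G^{2}\right) + G} = \frac{1}{2 G^{2} + G} = \frac{1}{G + 2 G^{2}}$)
$\left(N + E{\left(R{\left(-13 \right)} \right)}\right) + p{\left(-172 \right)} = \left(27830 + \frac{1}{\left(-13\right) \left(1 + 2 \left(-13\right)\right)}\right) + 58 = \left(27830 - \frac{1}{13 \left(1 - 26\right)}\right) + 58 = \left(27830 - \frac{1}{13 \left(-25\right)}\right) + 58 = \left(27830 - - \frac{1}{325}\right) + 58 = \left(27830 + \frac{1}{325}\right) + 58 = \frac{9044751}{325} + 58 = \frac{9063601}{325}$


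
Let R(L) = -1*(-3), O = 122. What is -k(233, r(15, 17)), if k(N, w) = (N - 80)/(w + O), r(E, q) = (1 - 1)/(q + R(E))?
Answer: -153/122 ≈ -1.2541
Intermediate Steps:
R(L) = 3
r(E, q) = 0 (r(E, q) = (1 - 1)/(q + 3) = 0/(3 + q) = 0)
k(N, w) = (-80 + N)/(122 + w) (k(N, w) = (N - 80)/(w + 122) = (-80 + N)/(122 + w))
-k(233, r(15, 17)) = -(-80 + 233)/(122 + 0) = -153/122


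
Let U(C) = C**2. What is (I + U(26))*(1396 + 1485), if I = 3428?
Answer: 11823624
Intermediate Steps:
(I + U(26))*(1396 + 1485) = (3428 + 26**2)*(1396 + 1485) = (3428 + 676)*2881 = 4104*2881 = 11823624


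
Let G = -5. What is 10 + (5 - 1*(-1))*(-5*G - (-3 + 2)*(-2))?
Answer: 148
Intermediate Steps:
10 + (5 - 1*(-1))*(-5*G - (-3 + 2)*(-2)) = 10 + (5 - 1*(-1))*(-5*(-5) - (-3 + 2)*(-2)) = 10 + (5 + 1)*(25 - (-1)*(-2)) = 10 + 6*(25 - 1*2) = 10 + 6*(25 - 2) = 10 + 6*23 = 10 + 138 = 148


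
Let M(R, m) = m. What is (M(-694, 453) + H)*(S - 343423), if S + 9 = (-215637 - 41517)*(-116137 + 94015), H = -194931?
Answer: -1106272030560168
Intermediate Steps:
S = 5688760779 (S = -9 + (-215637 - 41517)*(-116137 + 94015) = -9 - 257154*(-22122) = -9 + 5688760788 = 5688760779)
(M(-694, 453) + H)*(S - 343423) = (453 - 194931)*(5688760779 - 343423) = -194478*5688417356 = -1106272030560168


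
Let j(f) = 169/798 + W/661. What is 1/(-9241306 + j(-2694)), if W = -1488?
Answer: -527478/4874586681983 ≈ -1.0821e-7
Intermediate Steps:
j(f) = -1075715/527478 (j(f) = 169/798 - 1488/661 = -1075715/527478)
1/(-9241306 + j(-2694)) = 1/(-9241306 - 1075715/527478) = 1/(-4874586681983/527478) = -527478/4874586681983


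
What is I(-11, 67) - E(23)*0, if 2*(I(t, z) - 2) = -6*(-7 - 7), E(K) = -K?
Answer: 44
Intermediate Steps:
I(t, z) = 44 (I(t, z) = 2 + (-6*(-7 - 7))/2 = 2 + (-6*(-14))/2 = 2 + (-1*(-84))/2 = 2 + (½)*84 = 2 + 42 = 44)
I(-11, 67) - E(23)*0 = 44 - (-1*23)*0 = 44 - (-23)*0 = 44 - 1*0 = 44 + 0 = 44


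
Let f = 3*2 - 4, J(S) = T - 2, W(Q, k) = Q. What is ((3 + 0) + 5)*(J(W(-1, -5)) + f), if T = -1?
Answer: -8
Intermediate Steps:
J(S) = -3 (J(S) = -1 - 2 = -3)
f = 2 (f = 6 - 4 = 2)
((3 + 0) + 5)*(J(W(-1, -5)) + f) = ((3 + 0) + 5)*(-3 + 2) = (3 + 5)*(-1) = 8*(-1) = -8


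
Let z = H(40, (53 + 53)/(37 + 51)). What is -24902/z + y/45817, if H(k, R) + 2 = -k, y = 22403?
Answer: 570937930/962157 ≈ 593.39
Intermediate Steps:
H(k, R) = -2 - k
z = -42 (z = -2 - 1*40 = -2 - 40 = -42)
-24902/z + y/45817 = -24902/(-42) + 22403/45817 = -24902*(-1/42) + 22403*(1/45817) = 12451/21 + 22403/45817 = 570937930/962157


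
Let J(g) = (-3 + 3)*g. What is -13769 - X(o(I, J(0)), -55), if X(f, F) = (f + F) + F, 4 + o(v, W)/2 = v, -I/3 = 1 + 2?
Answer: -13633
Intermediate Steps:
J(g) = 0 (J(g) = 0*g = 0)
I = -9 (I = -3*(1 + 2) = -3*3 = -9)
o(v, W) = -8 + 2*v
X(f, F) = f + 2*F (X(f, F) = (F + f) + F = f + 2*F)
-13769 - X(o(I, J(0)), -55) = -13769 - ((-8 + 2*(-9)) + 2*(-55)) = -13769 - ((-8 - 18) - 110) = -13769 - (-26 - 110) = -13769 - 1*(-136) = -13769 + 136 = -13633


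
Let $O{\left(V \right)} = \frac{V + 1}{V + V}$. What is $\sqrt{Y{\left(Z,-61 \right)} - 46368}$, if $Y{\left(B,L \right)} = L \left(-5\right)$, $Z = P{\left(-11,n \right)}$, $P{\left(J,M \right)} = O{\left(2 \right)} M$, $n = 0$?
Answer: $i \sqrt{46063} \approx 214.62 i$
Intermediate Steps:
$O{\left(V \right)} = \frac{1 + V}{2 V}$
$P{\left(J,M \right)} = \frac{3 M}{4}$ ($P{\left(J,M \right)} = \frac{1 + 2}{2 \cdot 2} M = \frac{1}{2} \cdot \frac{1}{2} \cdot 3 M = \frac{3 M}{4}$)
$Z = 0$ ($Z = \frac{3}{4} \cdot 0 = 0$)
$Y{\left(B,L \right)} = - 5 L$
$\sqrt{Y{\left(Z,-61 \right)} - 46368} = \sqrt{\left(-5\right) \left(-61\right) - 46368} = \sqrt{305 - 46368} = \sqrt{-46063} = i \sqrt{46063}$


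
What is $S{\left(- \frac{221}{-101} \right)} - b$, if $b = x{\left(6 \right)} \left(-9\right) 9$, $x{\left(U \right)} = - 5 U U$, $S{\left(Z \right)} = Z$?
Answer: $- \frac{1472359}{101} \approx -14578.0$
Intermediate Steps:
$x{\left(U \right)} = - 5 U^{2}$
$b = 14580$ ($b = - 5 \cdot 6^{2} \left(-9\right) 9 = \left(-5\right) 36 \left(-9\right) 9 = \left(-180\right) \left(-9\right) 9 = 1620 \cdot 9 = 14580$)
$S{\left(- \frac{221}{-101} \right)} - b = - \frac{221}{-101} - 14580 = \left(-221\right) \left(- \frac{1}{101}\right) - 14580 = \frac{221}{101} - 14580 = - \frac{1472359}{101}$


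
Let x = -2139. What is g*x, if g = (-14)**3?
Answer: 5869416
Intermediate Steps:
g = -2744
g*x = -2744*(-2139) = 5869416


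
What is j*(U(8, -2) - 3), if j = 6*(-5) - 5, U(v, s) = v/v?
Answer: 70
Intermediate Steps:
U(v, s) = 1
j = -35 (j = -30 - 5 = -35)
j*(U(8, -2) - 3) = -35*(1 - 3) = -35*(-2) = 70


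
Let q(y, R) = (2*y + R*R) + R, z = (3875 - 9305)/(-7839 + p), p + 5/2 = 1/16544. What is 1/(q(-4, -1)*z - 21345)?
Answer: -25945955/553960143747 ≈ -4.6837e-5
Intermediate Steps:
p = -41359/16544 (p = -5/2 + 1/16544 = -41359/16544 ≈ -2.4999)
z = 17966784/25945955 (z = (3875 - 9305)/(-7839 - 41359/16544) = -5430/(-129729775/16544) = -5430*(-16544/129729775) = 17966784/25945955 ≈ 0.69247)
q(y, R) = R + R² + 2*y (q(y, R) = (2*y + R²) + R = (R² + 2*y) + R = R + R² + 2*y)
1/(q(-4, -1)*z - 21345) = 1/((-1 + (-1)² + 2*(-4))*(17966784/25945955) - 21345) = 1/((-1 + 1 - 8)*(17966784/25945955) - 21345) = 1/(-8*17966784/25945955 - 21345) = 1/(-143734272/25945955 - 21345) = 1/(-553960143747/25945955) = -25945955/553960143747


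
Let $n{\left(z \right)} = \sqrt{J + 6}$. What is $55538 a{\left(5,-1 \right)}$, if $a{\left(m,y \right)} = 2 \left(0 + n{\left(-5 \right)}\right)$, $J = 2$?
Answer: $222152 \sqrt{2} \approx 3.1417 \cdot 10^{5}$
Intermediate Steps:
$n{\left(z \right)} = 2 \sqrt{2}$ ($n{\left(z \right)} = \sqrt{2 + 6} = \sqrt{8} = 2 \sqrt{2}$)
$a{\left(m,y \right)} = 4 \sqrt{2}$ ($a{\left(m,y \right)} = 2 \left(0 + 2 \sqrt{2}\right) = 2 \cdot 2 \sqrt{2} = 4 \sqrt{2}$)
$55538 a{\left(5,-1 \right)} = 55538 \cdot 4 \sqrt{2} = 222152 \sqrt{2}$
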